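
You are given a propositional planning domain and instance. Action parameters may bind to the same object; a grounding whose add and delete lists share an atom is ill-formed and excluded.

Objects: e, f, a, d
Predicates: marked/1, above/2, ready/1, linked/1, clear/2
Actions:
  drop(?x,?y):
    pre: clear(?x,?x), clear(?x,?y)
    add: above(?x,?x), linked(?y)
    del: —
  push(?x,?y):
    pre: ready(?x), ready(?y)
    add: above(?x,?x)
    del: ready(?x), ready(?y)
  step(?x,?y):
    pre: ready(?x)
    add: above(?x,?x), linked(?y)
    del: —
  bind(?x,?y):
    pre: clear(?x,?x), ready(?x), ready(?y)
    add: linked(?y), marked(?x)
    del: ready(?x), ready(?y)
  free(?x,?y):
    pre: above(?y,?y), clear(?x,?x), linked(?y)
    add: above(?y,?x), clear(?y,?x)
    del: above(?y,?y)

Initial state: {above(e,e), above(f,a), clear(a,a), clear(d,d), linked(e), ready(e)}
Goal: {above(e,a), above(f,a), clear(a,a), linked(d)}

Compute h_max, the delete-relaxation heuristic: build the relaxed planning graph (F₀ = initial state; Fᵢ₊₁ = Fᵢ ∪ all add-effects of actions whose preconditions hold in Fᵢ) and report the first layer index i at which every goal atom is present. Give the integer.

1

F0 = init (6 atoms)
F1 = F0 ∪ {above(a,a), above(d,d), above(e,a), above(e,d), clear(e,a), clear(e,d), linked(a), linked(d), linked(f)}  (15 atoms)
goal ⊆ F1  ⇒  h_max = 1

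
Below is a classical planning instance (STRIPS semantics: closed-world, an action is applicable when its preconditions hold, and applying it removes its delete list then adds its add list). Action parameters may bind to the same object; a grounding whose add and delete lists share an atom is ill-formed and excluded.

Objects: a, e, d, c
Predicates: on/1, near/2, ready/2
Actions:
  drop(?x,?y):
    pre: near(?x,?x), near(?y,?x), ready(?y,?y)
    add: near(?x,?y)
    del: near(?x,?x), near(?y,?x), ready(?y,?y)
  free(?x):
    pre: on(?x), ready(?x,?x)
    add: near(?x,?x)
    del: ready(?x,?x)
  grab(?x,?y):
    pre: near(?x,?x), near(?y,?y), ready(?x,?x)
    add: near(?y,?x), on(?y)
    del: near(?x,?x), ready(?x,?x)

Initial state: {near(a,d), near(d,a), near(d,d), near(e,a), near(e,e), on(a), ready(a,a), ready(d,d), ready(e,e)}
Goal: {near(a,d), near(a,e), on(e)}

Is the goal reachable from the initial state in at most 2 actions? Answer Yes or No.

1. free(a)  →  {near(a,a), near(a,d), near(d,a), near(d,d), near(e,a), near(e,e), on(a), ready(d,d), ready(e,e)}
2. drop(a,e)  →  {near(a,d), near(a,e), near(d,a), near(d,d), near(e,e), on(a), ready(d,d)}
3. grab(d,e)  →  {near(a,d), near(a,e), near(d,a), near(e,d), near(e,e), on(a), on(e)}
optimal plan length = 3; 3 > 2

No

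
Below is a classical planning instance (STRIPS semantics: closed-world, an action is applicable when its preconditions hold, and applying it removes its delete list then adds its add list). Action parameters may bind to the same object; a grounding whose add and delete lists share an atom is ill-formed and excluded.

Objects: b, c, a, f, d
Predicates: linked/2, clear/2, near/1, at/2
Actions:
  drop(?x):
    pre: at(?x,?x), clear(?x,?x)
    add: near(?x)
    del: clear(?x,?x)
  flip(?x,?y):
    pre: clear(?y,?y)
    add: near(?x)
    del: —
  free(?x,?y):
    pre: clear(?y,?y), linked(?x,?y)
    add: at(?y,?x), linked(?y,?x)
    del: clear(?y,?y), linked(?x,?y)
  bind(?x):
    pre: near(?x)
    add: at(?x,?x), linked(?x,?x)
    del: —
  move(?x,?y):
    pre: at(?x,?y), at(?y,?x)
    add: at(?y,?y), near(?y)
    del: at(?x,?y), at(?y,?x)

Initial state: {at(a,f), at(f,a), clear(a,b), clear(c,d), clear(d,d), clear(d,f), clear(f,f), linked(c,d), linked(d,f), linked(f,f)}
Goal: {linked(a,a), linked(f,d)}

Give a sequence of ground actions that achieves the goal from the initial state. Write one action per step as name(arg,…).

1. flip(a,f)  →  {at(a,f), at(f,a), clear(a,b), clear(c,d), clear(d,d), clear(d,f), clear(f,f), linked(c,d), linked(d,f), linked(f,f), near(a)}
2. free(d,f)  →  {at(a,f), at(f,a), at(f,d), clear(a,b), clear(c,d), clear(d,d), clear(d,f), linked(c,d), linked(f,d), linked(f,f), near(a)}
3. bind(a)  →  {at(a,a), at(a,f), at(f,a), at(f,d), clear(a,b), clear(c,d), clear(d,d), clear(d,f), linked(a,a), linked(c,d), linked(f,d), linked(f,f), near(a)}

flip(a,f); free(d,f); bind(a)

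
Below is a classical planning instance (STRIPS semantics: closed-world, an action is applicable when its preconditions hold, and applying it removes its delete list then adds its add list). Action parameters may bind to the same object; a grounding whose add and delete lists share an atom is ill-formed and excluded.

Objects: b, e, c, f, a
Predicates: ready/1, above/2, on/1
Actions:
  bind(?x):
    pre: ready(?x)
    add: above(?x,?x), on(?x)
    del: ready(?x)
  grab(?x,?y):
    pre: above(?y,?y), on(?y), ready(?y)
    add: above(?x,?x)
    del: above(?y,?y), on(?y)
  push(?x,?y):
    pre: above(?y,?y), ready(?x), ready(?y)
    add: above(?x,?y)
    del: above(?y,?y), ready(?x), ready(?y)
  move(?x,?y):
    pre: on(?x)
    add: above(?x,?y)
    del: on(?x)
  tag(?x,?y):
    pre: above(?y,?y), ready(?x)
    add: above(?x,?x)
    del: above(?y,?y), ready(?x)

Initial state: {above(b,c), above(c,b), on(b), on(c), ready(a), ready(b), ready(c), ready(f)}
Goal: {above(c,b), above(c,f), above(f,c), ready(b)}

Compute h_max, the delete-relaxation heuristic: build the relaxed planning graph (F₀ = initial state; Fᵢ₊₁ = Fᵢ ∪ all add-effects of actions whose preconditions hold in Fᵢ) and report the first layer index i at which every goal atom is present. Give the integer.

F0 = init (8 atoms)
F1 = F0 ∪ {above(a,a), above(b,a), above(b,b), above(b,e), above(b,f), above(c,a), above(c,c), above(c,e), above(c,f), above(f,f), on(a), on(f)}  (20 atoms)
F2 = F1 ∪ {above(a,b), above(a,c), above(a,e), above(a,f), above(e,e), above(f,a), above(f,b), above(f,c), above(f,e)}  (29 atoms)
goal ⊆ F2  ⇒  h_max = 2

2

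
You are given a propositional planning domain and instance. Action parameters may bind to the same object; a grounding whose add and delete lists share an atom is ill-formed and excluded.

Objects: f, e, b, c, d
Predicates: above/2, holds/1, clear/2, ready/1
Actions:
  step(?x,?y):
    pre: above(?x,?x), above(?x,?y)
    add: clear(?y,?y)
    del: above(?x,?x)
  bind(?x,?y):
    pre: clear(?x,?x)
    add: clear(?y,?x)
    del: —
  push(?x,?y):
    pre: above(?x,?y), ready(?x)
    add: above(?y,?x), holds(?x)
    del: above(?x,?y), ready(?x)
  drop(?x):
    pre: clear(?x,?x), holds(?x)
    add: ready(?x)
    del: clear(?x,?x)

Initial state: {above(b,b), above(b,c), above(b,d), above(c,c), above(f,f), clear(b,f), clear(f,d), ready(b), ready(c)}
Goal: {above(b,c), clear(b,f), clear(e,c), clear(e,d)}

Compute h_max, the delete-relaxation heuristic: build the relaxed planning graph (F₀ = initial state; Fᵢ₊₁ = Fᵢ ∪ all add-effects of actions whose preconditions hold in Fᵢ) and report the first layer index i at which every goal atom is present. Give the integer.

2

F0 = init (9 atoms)
F1 = F0 ∪ {above(c,b), above(d,b), clear(b,b), clear(c,c), clear(d,d), clear(f,f), holds(b)}  (16 atoms)
F2 = F1 ∪ {clear(b,c), clear(b,d), clear(c,b), clear(c,d), clear(c,f), clear(d,b), clear(d,c), clear(d,f), clear(e,b), clear(e,c), clear(e,d), clear(e,f), clear(f,b), clear(f,c), holds(c)}  (31 atoms)
goal ⊆ F2  ⇒  h_max = 2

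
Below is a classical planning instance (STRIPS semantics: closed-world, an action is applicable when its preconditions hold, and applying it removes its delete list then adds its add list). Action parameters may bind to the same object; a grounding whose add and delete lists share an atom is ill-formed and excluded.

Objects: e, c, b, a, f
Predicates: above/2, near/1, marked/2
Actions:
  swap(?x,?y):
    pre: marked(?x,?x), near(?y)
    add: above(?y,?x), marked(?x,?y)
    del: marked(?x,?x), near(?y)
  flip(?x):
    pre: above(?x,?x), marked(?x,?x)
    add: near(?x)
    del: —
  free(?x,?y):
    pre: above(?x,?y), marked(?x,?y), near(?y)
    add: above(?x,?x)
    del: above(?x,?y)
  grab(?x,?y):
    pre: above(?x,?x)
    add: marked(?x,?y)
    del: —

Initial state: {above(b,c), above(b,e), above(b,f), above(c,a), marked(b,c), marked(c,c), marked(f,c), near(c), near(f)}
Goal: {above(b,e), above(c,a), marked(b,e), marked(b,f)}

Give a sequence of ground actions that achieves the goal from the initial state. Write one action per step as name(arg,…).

1. free(b,c)  →  {above(b,b), above(b,e), above(b,f), above(c,a), marked(b,c), marked(c,c), marked(f,c), near(c), near(f)}
2. grab(b,e)  →  {above(b,b), above(b,e), above(b,f), above(c,a), marked(b,c), marked(b,e), marked(c,c), marked(f,c), near(c), near(f)}
3. grab(b,f)  →  {above(b,b), above(b,e), above(b,f), above(c,a), marked(b,c), marked(b,e), marked(b,f), marked(c,c), marked(f,c), near(c), near(f)}

free(b,c); grab(b,e); grab(b,f)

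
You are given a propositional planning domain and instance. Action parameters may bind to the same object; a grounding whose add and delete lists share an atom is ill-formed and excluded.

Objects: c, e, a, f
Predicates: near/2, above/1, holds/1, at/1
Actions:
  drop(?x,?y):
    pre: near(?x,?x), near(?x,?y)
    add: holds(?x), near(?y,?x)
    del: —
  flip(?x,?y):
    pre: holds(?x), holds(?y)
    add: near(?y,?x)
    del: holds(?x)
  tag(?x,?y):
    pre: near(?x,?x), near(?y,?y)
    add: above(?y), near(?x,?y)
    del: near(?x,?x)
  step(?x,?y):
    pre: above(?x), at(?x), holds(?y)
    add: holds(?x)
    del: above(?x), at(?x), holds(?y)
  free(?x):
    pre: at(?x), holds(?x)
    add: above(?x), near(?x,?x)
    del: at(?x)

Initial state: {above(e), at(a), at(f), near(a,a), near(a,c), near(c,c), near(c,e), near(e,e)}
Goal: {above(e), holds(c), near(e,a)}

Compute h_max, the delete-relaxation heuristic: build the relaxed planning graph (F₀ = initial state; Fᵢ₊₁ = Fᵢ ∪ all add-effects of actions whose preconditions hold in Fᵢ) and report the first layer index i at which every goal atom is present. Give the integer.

1

F0 = init (8 atoms)
F1 = F0 ∪ {above(a), above(c), holds(a), holds(c), holds(e), near(a,e), near(c,a), near(e,a), near(e,c)}  (17 atoms)
goal ⊆ F1  ⇒  h_max = 1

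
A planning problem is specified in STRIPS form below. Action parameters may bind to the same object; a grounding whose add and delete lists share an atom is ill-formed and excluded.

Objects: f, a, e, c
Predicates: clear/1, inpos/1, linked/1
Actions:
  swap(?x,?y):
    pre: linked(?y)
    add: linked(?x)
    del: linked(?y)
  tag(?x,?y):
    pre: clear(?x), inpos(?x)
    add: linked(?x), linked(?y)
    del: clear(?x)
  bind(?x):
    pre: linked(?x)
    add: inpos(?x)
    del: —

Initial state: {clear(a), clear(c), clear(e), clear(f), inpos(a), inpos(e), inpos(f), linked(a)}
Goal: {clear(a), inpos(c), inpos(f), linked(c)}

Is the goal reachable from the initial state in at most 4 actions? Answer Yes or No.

Yes

1. swap(c,a)  →  {clear(a), clear(c), clear(e), clear(f), inpos(a), inpos(e), inpos(f), linked(c)}
2. bind(c)  →  {clear(a), clear(c), clear(e), clear(f), inpos(a), inpos(c), inpos(e), inpos(f), linked(c)}
optimal plan length = 2; 2 ≤ 4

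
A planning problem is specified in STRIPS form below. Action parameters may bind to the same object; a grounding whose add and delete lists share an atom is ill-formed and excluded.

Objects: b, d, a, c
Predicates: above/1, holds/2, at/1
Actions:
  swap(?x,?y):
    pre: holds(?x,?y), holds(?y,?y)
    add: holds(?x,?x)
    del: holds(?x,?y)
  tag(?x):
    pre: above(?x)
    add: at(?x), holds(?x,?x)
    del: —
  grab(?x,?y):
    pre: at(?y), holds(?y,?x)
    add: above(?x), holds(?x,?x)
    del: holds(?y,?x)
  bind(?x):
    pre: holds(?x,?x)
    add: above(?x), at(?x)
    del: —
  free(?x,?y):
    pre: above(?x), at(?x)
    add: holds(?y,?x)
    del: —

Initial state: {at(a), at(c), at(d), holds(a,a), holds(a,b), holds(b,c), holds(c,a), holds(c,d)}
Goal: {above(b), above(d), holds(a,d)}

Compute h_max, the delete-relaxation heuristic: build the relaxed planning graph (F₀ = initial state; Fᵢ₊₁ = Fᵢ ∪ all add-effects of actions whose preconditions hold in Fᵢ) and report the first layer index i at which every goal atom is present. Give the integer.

F0 = init (8 atoms)
F1 = F0 ∪ {above(a), above(b), above(d), holds(b,b), holds(c,c), holds(d,d)}  (14 atoms)
F2 = F1 ∪ {above(c), at(b), holds(a,d), holds(b,a), holds(b,d), holds(d,a)}  (20 atoms)
goal ⊆ F2  ⇒  h_max = 2

2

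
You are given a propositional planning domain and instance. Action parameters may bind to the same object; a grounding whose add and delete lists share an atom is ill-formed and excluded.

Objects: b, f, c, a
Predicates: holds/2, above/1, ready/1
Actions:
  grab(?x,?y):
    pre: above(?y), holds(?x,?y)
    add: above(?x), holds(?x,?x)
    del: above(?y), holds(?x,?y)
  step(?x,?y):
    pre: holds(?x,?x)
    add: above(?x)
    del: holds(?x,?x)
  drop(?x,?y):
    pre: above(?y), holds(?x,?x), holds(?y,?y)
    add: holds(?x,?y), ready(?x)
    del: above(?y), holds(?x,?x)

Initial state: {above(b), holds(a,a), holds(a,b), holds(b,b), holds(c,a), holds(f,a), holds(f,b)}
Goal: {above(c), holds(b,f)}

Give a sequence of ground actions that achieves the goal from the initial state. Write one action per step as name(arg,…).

grab(f,b); step(a,b); grab(c,a); drop(b,f)

1. grab(f,b)  →  {above(f), holds(a,a), holds(a,b), holds(b,b), holds(c,a), holds(f,a), holds(f,f)}
2. step(a,b)  →  {above(a), above(f), holds(a,b), holds(b,b), holds(c,a), holds(f,a), holds(f,f)}
3. grab(c,a)  →  {above(c), above(f), holds(a,b), holds(b,b), holds(c,c), holds(f,a), holds(f,f)}
4. drop(b,f)  →  {above(c), holds(a,b), holds(b,f), holds(c,c), holds(f,a), holds(f,f), ready(b)}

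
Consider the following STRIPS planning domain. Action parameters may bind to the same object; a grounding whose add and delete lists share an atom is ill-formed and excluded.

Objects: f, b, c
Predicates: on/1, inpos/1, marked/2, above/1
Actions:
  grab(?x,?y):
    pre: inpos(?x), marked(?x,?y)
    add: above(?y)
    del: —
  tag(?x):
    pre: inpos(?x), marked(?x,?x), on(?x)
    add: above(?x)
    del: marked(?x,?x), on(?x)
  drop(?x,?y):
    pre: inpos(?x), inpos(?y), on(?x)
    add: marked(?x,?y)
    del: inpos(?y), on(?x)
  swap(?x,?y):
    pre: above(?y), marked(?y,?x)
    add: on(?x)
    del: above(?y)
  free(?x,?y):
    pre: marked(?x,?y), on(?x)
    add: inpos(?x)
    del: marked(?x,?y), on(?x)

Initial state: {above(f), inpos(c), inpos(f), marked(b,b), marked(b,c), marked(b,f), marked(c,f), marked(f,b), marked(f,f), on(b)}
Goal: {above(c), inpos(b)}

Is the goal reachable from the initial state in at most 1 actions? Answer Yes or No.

No

1. free(b,f)  →  {above(f), inpos(b), inpos(c), inpos(f), marked(b,b), marked(b,c), marked(c,f), marked(f,b), marked(f,f)}
2. grab(b,c)  →  {above(c), above(f), inpos(b), inpos(c), inpos(f), marked(b,b), marked(b,c), marked(c,f), marked(f,b), marked(f,f)}
optimal plan length = 2; 2 > 1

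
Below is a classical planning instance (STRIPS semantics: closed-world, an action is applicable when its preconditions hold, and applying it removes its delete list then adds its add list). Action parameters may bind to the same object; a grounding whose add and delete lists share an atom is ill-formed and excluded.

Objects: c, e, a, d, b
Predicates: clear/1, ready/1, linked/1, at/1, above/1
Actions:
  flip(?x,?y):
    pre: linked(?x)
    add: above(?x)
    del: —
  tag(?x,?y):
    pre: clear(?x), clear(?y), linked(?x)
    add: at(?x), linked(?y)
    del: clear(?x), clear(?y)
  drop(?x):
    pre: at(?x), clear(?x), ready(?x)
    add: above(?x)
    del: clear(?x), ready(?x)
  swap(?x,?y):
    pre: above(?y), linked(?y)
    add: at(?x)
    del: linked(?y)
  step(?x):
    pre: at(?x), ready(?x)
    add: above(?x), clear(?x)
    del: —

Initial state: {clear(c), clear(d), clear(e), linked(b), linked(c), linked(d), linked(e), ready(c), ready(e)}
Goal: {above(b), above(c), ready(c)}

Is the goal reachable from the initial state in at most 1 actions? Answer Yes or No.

No

1. flip(c,c)  →  {above(c), clear(c), clear(d), clear(e), linked(b), linked(c), linked(d), linked(e), ready(c), ready(e)}
2. flip(b,c)  →  {above(b), above(c), clear(c), clear(d), clear(e), linked(b), linked(c), linked(d), linked(e), ready(c), ready(e)}
optimal plan length = 2; 2 > 1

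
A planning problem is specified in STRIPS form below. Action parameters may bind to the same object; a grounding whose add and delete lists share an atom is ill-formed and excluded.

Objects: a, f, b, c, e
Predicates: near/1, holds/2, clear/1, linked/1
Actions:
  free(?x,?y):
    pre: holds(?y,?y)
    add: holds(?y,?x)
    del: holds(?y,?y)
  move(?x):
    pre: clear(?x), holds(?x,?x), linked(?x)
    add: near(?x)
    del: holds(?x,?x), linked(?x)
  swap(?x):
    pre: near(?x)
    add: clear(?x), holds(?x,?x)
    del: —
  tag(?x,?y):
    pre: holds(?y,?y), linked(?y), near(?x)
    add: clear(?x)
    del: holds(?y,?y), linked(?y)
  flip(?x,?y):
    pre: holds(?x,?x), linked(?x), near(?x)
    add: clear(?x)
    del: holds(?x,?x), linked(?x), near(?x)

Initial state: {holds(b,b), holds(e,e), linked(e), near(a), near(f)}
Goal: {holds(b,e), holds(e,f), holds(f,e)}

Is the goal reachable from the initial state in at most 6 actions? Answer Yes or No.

Yes

1. free(f,e)  →  {holds(b,b), holds(e,f), linked(e), near(a), near(f)}
2. free(e,b)  →  {holds(b,e), holds(e,f), linked(e), near(a), near(f)}
3. swap(f)  →  {clear(f), holds(b,e), holds(e,f), holds(f,f), linked(e), near(a), near(f)}
4. free(e,f)  →  {clear(f), holds(b,e), holds(e,f), holds(f,e), linked(e), near(a), near(f)}
optimal plan length = 4; 4 ≤ 6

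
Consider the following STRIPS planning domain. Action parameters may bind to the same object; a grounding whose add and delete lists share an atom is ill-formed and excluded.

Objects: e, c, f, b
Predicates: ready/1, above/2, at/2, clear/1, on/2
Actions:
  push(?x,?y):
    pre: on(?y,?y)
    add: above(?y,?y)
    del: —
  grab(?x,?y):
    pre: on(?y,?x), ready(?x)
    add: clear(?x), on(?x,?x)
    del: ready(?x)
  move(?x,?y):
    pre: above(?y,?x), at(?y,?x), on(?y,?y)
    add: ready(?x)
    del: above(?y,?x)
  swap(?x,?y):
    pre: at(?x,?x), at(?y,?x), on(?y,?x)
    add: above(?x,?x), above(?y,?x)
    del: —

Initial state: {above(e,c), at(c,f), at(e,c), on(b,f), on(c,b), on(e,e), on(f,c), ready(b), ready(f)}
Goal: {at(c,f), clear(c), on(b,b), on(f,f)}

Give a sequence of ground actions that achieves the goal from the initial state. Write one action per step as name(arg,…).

grab(f,b); grab(b,c); move(c,e); grab(c,f)

1. grab(f,b)  →  {above(e,c), at(c,f), at(e,c), clear(f), on(b,f), on(c,b), on(e,e), on(f,c), on(f,f), ready(b)}
2. grab(b,c)  →  {above(e,c), at(c,f), at(e,c), clear(b), clear(f), on(b,b), on(b,f), on(c,b), on(e,e), on(f,c), on(f,f)}
3. move(c,e)  →  {at(c,f), at(e,c), clear(b), clear(f), on(b,b), on(b,f), on(c,b), on(e,e), on(f,c), on(f,f), ready(c)}
4. grab(c,f)  →  {at(c,f), at(e,c), clear(b), clear(c), clear(f), on(b,b), on(b,f), on(c,b), on(c,c), on(e,e), on(f,c), on(f,f)}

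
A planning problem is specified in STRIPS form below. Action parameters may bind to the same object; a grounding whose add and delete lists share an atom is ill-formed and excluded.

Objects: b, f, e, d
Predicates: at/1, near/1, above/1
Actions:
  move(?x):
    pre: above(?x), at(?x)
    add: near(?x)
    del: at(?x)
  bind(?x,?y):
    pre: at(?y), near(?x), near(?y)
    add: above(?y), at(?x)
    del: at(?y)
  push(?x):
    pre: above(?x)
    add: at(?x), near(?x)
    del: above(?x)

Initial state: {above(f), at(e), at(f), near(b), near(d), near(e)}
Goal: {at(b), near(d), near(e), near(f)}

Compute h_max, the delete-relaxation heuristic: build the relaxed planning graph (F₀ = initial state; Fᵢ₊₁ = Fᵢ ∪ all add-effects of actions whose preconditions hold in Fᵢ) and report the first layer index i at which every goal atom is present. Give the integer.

F0 = init (6 atoms)
F1 = F0 ∪ {above(e), at(b), at(d), near(f)}  (10 atoms)
goal ⊆ F1  ⇒  h_max = 1

1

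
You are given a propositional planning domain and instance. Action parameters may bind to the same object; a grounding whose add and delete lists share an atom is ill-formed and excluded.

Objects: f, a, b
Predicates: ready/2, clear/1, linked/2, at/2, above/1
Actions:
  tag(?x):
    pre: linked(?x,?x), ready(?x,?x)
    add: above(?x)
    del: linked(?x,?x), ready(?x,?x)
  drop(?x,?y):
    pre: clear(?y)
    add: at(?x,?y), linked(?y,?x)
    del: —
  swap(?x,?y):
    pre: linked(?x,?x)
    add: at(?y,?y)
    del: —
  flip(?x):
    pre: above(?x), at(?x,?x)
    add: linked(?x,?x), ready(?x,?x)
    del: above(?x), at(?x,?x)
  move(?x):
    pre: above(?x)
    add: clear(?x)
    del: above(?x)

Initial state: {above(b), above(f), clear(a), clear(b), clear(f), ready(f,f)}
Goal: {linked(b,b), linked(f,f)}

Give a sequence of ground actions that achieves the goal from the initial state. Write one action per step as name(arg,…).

1. drop(f,f)  →  {above(b), above(f), at(f,f), clear(a), clear(b), clear(f), linked(f,f), ready(f,f)}
2. drop(b,b)  →  {above(b), above(f), at(b,b), at(f,f), clear(a), clear(b), clear(f), linked(b,b), linked(f,f), ready(f,f)}

drop(f,f); drop(b,b)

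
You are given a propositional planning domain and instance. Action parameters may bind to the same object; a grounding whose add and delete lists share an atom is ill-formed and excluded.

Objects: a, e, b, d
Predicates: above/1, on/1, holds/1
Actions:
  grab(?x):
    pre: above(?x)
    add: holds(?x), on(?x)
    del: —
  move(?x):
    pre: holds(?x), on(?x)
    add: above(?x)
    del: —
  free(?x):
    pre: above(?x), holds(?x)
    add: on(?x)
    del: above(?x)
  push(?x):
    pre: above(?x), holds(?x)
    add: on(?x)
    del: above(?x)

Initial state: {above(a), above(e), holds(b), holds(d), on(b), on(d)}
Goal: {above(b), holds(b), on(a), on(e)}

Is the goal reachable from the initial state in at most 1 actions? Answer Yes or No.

1. grab(a)  →  {above(a), above(e), holds(a), holds(b), holds(d), on(a), on(b), on(d)}
2. grab(e)  →  {above(a), above(e), holds(a), holds(b), holds(d), holds(e), on(a), on(b), on(d), on(e)}
3. move(b)  →  {above(a), above(b), above(e), holds(a), holds(b), holds(d), holds(e), on(a), on(b), on(d), on(e)}
optimal plan length = 3; 3 > 1

No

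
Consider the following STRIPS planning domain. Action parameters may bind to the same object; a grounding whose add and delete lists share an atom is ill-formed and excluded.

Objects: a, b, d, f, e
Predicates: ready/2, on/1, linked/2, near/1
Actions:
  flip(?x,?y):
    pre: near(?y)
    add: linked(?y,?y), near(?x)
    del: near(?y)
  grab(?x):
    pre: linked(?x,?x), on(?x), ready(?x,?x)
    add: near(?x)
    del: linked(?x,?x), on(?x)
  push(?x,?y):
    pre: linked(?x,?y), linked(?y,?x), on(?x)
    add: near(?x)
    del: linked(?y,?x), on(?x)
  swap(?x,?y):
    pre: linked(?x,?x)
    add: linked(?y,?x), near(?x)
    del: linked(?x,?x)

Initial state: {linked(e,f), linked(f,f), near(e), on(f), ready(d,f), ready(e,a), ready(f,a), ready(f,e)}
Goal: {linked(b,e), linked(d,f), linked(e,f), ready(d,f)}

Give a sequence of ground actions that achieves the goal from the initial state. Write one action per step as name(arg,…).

flip(a,e); swap(f,d); swap(e,b)

1. flip(a,e)  →  {linked(e,e), linked(e,f), linked(f,f), near(a), on(f), ready(d,f), ready(e,a), ready(f,a), ready(f,e)}
2. swap(f,d)  →  {linked(d,f), linked(e,e), linked(e,f), near(a), near(f), on(f), ready(d,f), ready(e,a), ready(f,a), ready(f,e)}
3. swap(e,b)  →  {linked(b,e), linked(d,f), linked(e,f), near(a), near(e), near(f), on(f), ready(d,f), ready(e,a), ready(f,a), ready(f,e)}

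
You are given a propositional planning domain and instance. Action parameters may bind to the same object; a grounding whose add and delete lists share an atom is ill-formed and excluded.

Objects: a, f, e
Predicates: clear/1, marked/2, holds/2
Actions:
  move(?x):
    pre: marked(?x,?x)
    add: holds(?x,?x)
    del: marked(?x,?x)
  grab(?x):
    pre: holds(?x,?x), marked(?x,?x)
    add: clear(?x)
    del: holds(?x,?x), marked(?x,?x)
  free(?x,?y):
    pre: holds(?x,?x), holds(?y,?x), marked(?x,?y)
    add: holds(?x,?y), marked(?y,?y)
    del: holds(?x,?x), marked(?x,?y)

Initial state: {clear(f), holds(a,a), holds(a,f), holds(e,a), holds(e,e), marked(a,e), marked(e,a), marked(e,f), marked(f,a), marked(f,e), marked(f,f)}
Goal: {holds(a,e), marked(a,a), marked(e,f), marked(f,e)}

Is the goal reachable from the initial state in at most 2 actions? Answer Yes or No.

1. free(a,e)  →  {clear(f), holds(a,e), holds(a,f), holds(e,a), holds(e,e), marked(e,a), marked(e,e), marked(e,f), marked(f,a), marked(f,e), marked(f,f)}
2. free(e,a)  →  {clear(f), holds(a,e), holds(a,f), holds(e,a), marked(a,a), marked(e,e), marked(e,f), marked(f,a), marked(f,e), marked(f,f)}
optimal plan length = 2; 2 ≤ 2

Yes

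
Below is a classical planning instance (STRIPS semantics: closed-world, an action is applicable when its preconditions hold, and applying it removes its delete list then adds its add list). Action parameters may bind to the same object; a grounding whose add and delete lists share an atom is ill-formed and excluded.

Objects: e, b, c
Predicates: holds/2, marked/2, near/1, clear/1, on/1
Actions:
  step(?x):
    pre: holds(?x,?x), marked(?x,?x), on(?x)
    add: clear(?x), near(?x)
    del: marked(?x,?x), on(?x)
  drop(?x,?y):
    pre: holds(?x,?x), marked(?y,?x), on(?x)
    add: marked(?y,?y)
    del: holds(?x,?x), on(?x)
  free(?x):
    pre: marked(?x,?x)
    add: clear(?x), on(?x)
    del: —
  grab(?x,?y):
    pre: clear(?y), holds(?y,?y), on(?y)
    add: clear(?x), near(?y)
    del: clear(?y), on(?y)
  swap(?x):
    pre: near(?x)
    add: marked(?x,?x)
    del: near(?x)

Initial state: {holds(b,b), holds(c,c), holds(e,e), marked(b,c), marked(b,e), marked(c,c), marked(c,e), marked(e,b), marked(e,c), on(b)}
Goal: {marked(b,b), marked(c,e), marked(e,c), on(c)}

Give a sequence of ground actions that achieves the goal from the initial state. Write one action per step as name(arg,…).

free(c); drop(c,b); free(c)

1. free(c)  →  {clear(c), holds(b,b), holds(c,c), holds(e,e), marked(b,c), marked(b,e), marked(c,c), marked(c,e), marked(e,b), marked(e,c), on(b), on(c)}
2. drop(c,b)  →  {clear(c), holds(b,b), holds(e,e), marked(b,b), marked(b,c), marked(b,e), marked(c,c), marked(c,e), marked(e,b), marked(e,c), on(b)}
3. free(c)  →  {clear(c), holds(b,b), holds(e,e), marked(b,b), marked(b,c), marked(b,e), marked(c,c), marked(c,e), marked(e,b), marked(e,c), on(b), on(c)}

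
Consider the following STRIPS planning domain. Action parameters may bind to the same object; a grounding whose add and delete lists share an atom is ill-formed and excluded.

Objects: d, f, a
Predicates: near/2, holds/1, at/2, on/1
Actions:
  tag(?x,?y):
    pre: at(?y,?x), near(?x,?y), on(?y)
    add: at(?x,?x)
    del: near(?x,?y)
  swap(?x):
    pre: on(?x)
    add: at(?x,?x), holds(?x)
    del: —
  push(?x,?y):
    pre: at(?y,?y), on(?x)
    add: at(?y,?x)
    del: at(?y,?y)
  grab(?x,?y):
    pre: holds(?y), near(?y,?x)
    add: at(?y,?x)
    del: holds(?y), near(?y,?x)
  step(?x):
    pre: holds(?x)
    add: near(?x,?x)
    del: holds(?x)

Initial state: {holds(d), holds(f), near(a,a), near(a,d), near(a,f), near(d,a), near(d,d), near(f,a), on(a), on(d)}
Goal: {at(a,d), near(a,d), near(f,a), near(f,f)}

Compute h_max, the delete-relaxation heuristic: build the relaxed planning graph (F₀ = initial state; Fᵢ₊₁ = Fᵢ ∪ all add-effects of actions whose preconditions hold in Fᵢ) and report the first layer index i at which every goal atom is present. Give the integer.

2

F0 = init (10 atoms)
F1 = F0 ∪ {at(a,a), at(d,a), at(d,d), at(f,a), holds(a), near(f,f)}  (16 atoms)
F2 = F1 ∪ {at(a,d), at(a,f), at(f,f)}  (19 atoms)
goal ⊆ F2  ⇒  h_max = 2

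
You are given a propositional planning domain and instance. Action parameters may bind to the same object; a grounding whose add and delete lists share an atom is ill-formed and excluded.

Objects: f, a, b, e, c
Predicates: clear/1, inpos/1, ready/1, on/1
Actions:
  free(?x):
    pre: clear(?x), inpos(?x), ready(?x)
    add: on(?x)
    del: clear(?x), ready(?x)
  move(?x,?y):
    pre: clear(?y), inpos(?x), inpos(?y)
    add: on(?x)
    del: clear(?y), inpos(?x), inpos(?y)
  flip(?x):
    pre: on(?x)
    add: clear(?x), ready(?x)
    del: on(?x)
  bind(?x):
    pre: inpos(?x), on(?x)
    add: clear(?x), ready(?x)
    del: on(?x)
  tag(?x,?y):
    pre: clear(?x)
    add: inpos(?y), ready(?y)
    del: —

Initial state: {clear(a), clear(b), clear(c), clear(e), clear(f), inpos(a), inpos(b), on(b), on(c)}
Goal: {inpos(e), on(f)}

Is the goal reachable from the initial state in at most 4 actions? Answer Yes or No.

Yes

1. tag(f,f)  →  {clear(a), clear(b), clear(c), clear(e), clear(f), inpos(a), inpos(b), inpos(f), on(b), on(c), ready(f)}
2. free(f)  →  {clear(a), clear(b), clear(c), clear(e), inpos(a), inpos(b), inpos(f), on(b), on(c), on(f)}
3. tag(a,e)  →  {clear(a), clear(b), clear(c), clear(e), inpos(a), inpos(b), inpos(e), inpos(f), on(b), on(c), on(f), ready(e)}
optimal plan length = 3; 3 ≤ 4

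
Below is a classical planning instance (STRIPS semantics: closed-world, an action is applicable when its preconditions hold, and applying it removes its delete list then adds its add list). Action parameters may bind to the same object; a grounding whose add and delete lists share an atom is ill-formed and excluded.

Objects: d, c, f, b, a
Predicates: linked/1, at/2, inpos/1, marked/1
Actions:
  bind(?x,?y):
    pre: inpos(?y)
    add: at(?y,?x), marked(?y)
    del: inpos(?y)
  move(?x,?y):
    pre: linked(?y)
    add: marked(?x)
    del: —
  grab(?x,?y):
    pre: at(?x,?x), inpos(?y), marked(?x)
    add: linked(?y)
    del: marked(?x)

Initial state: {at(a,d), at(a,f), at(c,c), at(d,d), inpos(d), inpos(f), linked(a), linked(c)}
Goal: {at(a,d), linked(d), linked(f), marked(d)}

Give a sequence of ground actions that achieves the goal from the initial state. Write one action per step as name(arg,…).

1. move(d,c)  →  {at(a,d), at(a,f), at(c,c), at(d,d), inpos(d), inpos(f), linked(a), linked(c), marked(d)}
2. move(c,c)  →  {at(a,d), at(a,f), at(c,c), at(d,d), inpos(d), inpos(f), linked(a), linked(c), marked(c), marked(d)}
3. grab(d,d)  →  {at(a,d), at(a,f), at(c,c), at(d,d), inpos(d), inpos(f), linked(a), linked(c), linked(d), marked(c)}
4. bind(d,d)  →  {at(a,d), at(a,f), at(c,c), at(d,d), inpos(f), linked(a), linked(c), linked(d), marked(c), marked(d)}
5. grab(c,f)  →  {at(a,d), at(a,f), at(c,c), at(d,d), inpos(f), linked(a), linked(c), linked(d), linked(f), marked(d)}

move(d,c); move(c,c); grab(d,d); bind(d,d); grab(c,f)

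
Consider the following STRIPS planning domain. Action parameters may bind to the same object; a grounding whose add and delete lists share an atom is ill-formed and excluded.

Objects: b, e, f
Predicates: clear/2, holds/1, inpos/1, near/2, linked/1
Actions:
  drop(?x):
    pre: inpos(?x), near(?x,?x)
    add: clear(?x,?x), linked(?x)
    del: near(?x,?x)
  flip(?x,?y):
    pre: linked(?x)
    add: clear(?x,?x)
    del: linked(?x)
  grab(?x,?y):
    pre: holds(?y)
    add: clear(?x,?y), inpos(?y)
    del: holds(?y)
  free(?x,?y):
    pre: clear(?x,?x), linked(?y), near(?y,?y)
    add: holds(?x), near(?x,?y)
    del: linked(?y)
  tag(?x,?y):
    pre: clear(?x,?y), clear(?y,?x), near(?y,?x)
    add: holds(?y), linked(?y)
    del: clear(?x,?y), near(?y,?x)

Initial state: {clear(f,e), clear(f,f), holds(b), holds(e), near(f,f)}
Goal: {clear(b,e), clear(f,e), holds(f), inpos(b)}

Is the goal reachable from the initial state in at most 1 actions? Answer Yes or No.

1. grab(b,b)  →  {clear(b,b), clear(f,e), clear(f,f), holds(e), inpos(b), near(f,f)}
2. grab(b,e)  →  {clear(b,b), clear(b,e), clear(f,e), clear(f,f), inpos(b), inpos(e), near(f,f)}
3. tag(f,f)  →  {clear(b,b), clear(b,e), clear(f,e), holds(f), inpos(b), inpos(e), linked(f)}
optimal plan length = 3; 3 > 1

No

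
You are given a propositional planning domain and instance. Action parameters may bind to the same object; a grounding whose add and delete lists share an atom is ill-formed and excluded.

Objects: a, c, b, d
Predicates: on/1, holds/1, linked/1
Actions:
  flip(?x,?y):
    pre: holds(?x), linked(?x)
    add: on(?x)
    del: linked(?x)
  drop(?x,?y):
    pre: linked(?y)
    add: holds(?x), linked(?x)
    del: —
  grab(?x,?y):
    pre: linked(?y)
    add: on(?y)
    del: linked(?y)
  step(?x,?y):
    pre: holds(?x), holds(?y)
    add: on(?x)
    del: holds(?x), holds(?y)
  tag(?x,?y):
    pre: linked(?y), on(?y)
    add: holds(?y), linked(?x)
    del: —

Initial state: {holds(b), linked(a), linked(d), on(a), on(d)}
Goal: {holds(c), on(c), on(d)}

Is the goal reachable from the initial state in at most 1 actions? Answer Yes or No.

No

1. drop(c,a)  →  {holds(b), holds(c), linked(a), linked(c), linked(d), on(a), on(d)}
2. flip(c,a)  →  {holds(b), holds(c), linked(a), linked(d), on(a), on(c), on(d)}
optimal plan length = 2; 2 > 1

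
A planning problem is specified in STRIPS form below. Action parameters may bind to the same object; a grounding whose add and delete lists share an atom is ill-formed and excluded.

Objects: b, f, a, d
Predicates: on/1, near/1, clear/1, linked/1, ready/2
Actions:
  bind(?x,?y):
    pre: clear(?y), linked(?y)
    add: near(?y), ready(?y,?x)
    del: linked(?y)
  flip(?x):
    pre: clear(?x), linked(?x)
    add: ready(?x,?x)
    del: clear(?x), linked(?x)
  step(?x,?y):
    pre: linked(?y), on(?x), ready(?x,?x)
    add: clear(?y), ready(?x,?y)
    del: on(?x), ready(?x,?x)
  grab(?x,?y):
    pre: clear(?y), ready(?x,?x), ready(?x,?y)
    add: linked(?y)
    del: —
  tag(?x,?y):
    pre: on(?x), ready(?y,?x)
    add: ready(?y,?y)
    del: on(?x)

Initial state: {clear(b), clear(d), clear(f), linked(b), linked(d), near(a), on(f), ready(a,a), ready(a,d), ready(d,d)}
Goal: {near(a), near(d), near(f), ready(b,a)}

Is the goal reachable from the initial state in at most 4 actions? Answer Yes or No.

Yes

1. bind(f,d)  →  {clear(b), clear(d), clear(f), linked(b), near(a), near(d), on(f), ready(a,a), ready(a,d), ready(d,d), ready(d,f)}
2. bind(a,b)  →  {clear(b), clear(d), clear(f), near(a), near(b), near(d), on(f), ready(a,a), ready(a,d), ready(b,a), ready(d,d), ready(d,f)}
3. grab(d,f)  →  {clear(b), clear(d), clear(f), linked(f), near(a), near(b), near(d), on(f), ready(a,a), ready(a,d), ready(b,a), ready(d,d), ready(d,f)}
4. bind(b,f)  →  {clear(b), clear(d), clear(f), near(a), near(b), near(d), near(f), on(f), ready(a,a), ready(a,d), ready(b,a), ready(d,d), ready(d,f), ready(f,b)}
optimal plan length = 4; 4 ≤ 4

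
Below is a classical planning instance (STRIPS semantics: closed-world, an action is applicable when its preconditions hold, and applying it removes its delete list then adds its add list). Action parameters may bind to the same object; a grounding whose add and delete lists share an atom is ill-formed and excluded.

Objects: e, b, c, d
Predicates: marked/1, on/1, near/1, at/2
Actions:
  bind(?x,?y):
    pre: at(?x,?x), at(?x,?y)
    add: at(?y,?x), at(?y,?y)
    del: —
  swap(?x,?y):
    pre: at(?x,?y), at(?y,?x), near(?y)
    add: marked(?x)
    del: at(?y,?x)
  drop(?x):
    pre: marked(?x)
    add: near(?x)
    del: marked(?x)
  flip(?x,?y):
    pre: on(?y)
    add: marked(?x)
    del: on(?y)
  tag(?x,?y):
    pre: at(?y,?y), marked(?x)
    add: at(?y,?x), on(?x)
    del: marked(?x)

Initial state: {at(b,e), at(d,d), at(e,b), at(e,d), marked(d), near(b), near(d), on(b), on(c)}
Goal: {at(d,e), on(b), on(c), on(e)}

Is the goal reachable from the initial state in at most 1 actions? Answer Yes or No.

1. swap(e,b)  →  {at(d,d), at(e,b), at(e,d), marked(d), marked(e), near(b), near(d), on(b), on(c)}
2. tag(e,d)  →  {at(d,d), at(d,e), at(e,b), at(e,d), marked(d), near(b), near(d), on(b), on(c), on(e)}
optimal plan length = 2; 2 > 1

No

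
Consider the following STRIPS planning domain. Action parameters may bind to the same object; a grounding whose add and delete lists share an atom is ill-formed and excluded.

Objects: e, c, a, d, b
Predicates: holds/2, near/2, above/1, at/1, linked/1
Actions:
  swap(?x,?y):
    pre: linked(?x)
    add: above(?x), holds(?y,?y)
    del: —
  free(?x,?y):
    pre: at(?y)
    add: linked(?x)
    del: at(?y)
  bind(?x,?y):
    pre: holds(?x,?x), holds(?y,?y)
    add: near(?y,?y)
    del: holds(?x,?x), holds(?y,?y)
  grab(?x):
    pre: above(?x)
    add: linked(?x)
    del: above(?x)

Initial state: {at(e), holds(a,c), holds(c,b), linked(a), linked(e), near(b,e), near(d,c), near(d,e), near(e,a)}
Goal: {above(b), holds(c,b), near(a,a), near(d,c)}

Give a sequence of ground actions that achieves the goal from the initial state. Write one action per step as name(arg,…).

1. free(b,e)  →  {holds(a,c), holds(c,b), linked(a), linked(b), linked(e), near(b,e), near(d,c), near(d,e), near(e,a)}
2. swap(b,a)  →  {above(b), holds(a,a), holds(a,c), holds(c,b), linked(a), linked(b), linked(e), near(b,e), near(d,c), near(d,e), near(e,a)}
3. bind(a,a)  →  {above(b), holds(a,c), holds(c,b), linked(a), linked(b), linked(e), near(a,a), near(b,e), near(d,c), near(d,e), near(e,a)}

free(b,e); swap(b,a); bind(a,a)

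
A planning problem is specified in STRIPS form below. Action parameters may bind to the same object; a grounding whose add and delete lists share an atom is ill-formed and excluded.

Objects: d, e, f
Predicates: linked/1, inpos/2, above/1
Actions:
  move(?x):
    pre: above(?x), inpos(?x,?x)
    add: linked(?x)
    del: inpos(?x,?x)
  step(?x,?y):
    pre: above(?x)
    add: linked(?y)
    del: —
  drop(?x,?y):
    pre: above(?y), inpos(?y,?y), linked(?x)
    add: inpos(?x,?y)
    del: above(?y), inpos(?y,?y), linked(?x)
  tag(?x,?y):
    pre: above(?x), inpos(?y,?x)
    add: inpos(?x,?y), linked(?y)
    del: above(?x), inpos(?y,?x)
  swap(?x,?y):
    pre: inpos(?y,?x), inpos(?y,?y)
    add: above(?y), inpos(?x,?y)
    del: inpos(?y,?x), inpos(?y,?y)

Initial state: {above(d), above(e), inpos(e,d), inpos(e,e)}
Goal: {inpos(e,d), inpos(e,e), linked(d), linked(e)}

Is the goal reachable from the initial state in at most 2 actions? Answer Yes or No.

1. step(d,d)  →  {above(d), above(e), inpos(e,d), inpos(e,e), linked(d)}
2. step(d,e)  →  {above(d), above(e), inpos(e,d), inpos(e,e), linked(d), linked(e)}
optimal plan length = 2; 2 ≤ 2

Yes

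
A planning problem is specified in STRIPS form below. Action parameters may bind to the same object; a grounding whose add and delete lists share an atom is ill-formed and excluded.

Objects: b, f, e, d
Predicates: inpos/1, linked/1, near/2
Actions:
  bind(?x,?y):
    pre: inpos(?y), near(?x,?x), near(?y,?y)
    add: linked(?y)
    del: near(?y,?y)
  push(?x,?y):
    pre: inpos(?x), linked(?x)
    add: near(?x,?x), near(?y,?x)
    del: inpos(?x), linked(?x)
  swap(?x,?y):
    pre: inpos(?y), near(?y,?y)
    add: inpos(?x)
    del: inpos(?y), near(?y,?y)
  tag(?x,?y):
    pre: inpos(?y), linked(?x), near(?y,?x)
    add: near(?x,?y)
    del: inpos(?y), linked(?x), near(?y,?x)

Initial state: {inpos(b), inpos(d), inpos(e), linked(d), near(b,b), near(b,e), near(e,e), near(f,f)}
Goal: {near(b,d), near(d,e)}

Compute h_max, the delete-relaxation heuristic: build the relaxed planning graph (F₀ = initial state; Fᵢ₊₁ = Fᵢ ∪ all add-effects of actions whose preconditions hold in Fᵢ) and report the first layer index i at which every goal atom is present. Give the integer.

2

F0 = init (8 atoms)
F1 = F0 ∪ {inpos(f), linked(b), linked(e), near(b,d), near(d,d), near(e,d), near(f,d)}  (15 atoms)
F2 = F1 ∪ {linked(f), near(d,b), near(d,e), near(d,f), near(e,b), near(f,b), near(f,e)}  (22 atoms)
goal ⊆ F2  ⇒  h_max = 2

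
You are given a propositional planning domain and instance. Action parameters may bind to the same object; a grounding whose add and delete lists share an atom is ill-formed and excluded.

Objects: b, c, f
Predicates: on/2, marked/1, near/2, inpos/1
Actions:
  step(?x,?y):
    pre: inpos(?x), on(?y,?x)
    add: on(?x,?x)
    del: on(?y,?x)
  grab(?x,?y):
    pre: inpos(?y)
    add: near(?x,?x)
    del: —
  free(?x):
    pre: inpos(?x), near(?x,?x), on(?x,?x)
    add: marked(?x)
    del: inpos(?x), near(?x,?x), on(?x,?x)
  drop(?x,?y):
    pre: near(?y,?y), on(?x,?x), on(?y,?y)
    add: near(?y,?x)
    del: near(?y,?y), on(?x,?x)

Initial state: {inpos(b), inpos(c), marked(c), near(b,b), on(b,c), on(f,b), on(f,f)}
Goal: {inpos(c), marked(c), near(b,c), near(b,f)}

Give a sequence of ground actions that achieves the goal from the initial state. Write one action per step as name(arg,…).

step(b,f); step(c,b); drop(c,b); grab(b,b); drop(f,b)

1. step(b,f)  →  {inpos(b), inpos(c), marked(c), near(b,b), on(b,b), on(b,c), on(f,f)}
2. step(c,b)  →  {inpos(b), inpos(c), marked(c), near(b,b), on(b,b), on(c,c), on(f,f)}
3. drop(c,b)  →  {inpos(b), inpos(c), marked(c), near(b,c), on(b,b), on(f,f)}
4. grab(b,b)  →  {inpos(b), inpos(c), marked(c), near(b,b), near(b,c), on(b,b), on(f,f)}
5. drop(f,b)  →  {inpos(b), inpos(c), marked(c), near(b,c), near(b,f), on(b,b)}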